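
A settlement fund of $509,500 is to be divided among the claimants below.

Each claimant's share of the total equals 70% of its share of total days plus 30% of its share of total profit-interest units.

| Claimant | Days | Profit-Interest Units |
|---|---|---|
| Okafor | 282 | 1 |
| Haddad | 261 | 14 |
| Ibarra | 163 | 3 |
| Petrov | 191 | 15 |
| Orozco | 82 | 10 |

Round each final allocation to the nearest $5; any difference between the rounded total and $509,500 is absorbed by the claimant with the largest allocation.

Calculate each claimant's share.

Totals — days 979, profit-interest units 43.
Blended shares (70% days + 30% profit-interest units): Okafor 0.2086; Haddad 0.2843; Ibarra 0.1375; Petrov 0.2412; Orozco 0.1284.
Pro-rata amounts: Okafor 106,287.34; Haddad 144,847.496; Ibarra 70,044.90; Petrov 122,901.13; Orozco 65,419.14.
Rounded to nearest $5: Okafor $106,285; Haddad $144,845; Ibarra $70,045; Petrov $122,900; Orozco $65,420. Sum = $509,495.
Difference $509,500 − $509,495 = +$5 applied to largest allocation (Haddad): Haddad becomes $144,850.

Okafor: $106,285 | Haddad: $144,850 | Ibarra: $70,045 | Petrov: $122,900 | Orozco: $65,420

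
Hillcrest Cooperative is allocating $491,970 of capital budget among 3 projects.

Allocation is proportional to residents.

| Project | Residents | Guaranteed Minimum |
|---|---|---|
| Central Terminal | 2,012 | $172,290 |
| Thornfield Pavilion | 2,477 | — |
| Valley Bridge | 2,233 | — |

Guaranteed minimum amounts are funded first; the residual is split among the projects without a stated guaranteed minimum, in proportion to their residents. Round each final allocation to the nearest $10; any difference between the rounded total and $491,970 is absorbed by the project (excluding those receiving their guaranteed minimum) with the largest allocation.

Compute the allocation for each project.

Central Terminal: $172,290; Thornfield Pavilion: $168,120; Valley Bridge: $151,560

Minimums first: Central Terminal $172,290. Residual $319,680.
Residual split over remaining residents 4,710: Thornfield Pavilion 168,120.46 → $168,120; Valley Bridge 151,559.54 → $151,560.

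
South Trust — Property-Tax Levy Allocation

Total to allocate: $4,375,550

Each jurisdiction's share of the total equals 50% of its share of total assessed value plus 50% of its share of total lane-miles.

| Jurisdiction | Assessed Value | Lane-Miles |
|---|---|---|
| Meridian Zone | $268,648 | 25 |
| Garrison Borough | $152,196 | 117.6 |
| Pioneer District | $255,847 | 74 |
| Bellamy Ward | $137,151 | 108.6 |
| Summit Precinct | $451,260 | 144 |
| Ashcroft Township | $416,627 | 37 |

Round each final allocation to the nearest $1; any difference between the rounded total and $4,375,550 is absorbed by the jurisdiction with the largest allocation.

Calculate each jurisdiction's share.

Meridian Zone: $457,535 | Garrison Borough: $706,255 | Pioneer District: $652,658 | Bellamy Ward: $647,785 | Summit Precinct: $1,209,411 | Ashcroft Township: $701,906

Assessed value total 1,681,729; lane-miles total 506.2.
Blended shares (50% assessed value + 50% lane-miles): Meridian Zone 0.1046; Garrison Borough 0.1614; Pioneer District 0.1492; Bellamy Ward 0.1480; Summit Precinct 0.2764; Ashcroft Township 0.1604.
Raw shares: Meridian Zone 457,535.32; Garrison Borough 706,255.25; Pioneer District 652,658.32; Bellamy Ward 647,785.47; Summit Precinct 1,209,409.73; Ashcroft Township 701,905.90.
At nearest $1: Meridian Zone $457,535; Garrison Borough $706,255; Pioneer District $652,658; Bellamy Ward $647,785; Summit Precinct $1,209,410; Ashcroft Township $701,906. Sum = $4,375,549.
Difference $4,375,550 − $4,375,549 = +$1 applied to largest allocation (Summit Precinct): Summit Precinct becomes $1,209,411.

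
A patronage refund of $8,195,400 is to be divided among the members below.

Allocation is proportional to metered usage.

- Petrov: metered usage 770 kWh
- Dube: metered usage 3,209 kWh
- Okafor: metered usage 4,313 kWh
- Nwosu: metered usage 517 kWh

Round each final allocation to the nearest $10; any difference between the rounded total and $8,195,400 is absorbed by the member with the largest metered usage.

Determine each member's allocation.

Petrov: $716,360; Dube: $2,985,470; Okafor: $4,012,580; Nwosu: $480,990

Combined metered usage = 770 + 3,209 + 4,313 + 517 = 8,809.
Raw shares: Petrov 716,364.85; Dube 2,985,473.79; Okafor 4,012,573.53; Nwosu 480,987.83.
After rounding ($10): Petrov $716,360; Dube $2,985,470; Okafor $4,012,570; Nwosu $480,990. Sum = $8,195,390.
Difference $8,195,400 − $8,195,390 = +$10 applied to largest metered usage (Okafor): Okafor becomes $4,012,580.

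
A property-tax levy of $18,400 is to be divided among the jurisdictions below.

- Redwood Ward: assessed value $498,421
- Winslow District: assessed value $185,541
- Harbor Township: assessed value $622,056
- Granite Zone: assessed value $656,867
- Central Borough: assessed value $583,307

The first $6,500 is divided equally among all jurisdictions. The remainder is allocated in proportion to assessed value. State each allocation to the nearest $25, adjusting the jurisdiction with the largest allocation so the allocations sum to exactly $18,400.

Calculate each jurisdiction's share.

First tranche $6,500 split equally: $1,300 each.
Remainder $11,900 by assessed value (total 2,546,192): Redwood Ward 2,329.44 → $2,325; Winslow District 867.15 → $875; Harbor Township 2,907.27 → $2,900; Granite Zone 3,069.96 → $3,075; Central Borough 2,726.17 → $2,725.
Totals: Redwood Ward $1,300 + $2,325 = $3,625; Winslow District $1,300 + $875 = $2,175; Harbor Township $1,300 + $2,900 = $4,200; Granite Zone $1,300 + $3,075 = $4,375; Central Borough $1,300 + $2,725 = $4,025.

Redwood Ward: $3,625; Winslow District: $2,175; Harbor Township: $4,200; Granite Zone: $4,375; Central Borough: $4,025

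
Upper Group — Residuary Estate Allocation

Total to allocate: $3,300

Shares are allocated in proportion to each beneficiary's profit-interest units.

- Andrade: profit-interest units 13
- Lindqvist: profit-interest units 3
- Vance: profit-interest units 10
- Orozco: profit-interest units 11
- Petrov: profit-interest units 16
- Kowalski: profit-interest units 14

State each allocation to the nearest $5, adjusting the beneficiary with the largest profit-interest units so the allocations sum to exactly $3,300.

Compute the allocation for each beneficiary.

Andrade: $640; Lindqvist: $150; Vance: $495; Orozco: $540; Petrov: $785; Kowalski: $690

Combined profit-interest units = 67.
Proportional shares: Andrade 13/67 × $3,300 = 640.30; Lindqvist 3/67 × $3,300 = 147.76; Vance 10/67 × $3,300 = 492.54; Orozco 11/67 × $3,300 = 541.79; Petrov 16/67 × $3,300 = 788.06; Kowalski 14/67 × $3,300 = 689.55.
Rounded to nearest $5: Andrade $640; Lindqvist $150; Vance $495; Orozco $540; Petrov $790; Kowalski $690. Sum = $3,305.
Difference $3,300 − $3,305 = −$5 applied to largest profit-interest units (Petrov): Petrov becomes $785.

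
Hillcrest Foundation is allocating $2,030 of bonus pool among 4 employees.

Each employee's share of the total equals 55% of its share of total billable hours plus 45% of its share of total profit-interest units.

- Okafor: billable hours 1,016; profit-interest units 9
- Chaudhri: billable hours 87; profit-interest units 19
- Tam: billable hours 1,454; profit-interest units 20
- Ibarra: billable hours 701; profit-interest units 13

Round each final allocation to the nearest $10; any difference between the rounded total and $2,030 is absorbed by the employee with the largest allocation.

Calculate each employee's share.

Okafor: $480 · Chaudhri: $310 · Tam: $810 · Ibarra: $430

Billable hours total 3,258; profit-interest units total 61.
Blended shares (55% billable hours + 45% profit-interest units): Okafor 0.2379; Chaudhri 0.1549; Tam 0.3930; Ibarra 0.2142.
Proportional shares: Okafor 482.96; Chaudhri 314.35; Tam 797.79; Ibarra 434.91.
Rounded to nearest $10: Okafor $480; Chaudhri $310; Tam $800; Ibarra $430. Sum = $2,020.
Difference $2,030 − $2,020 = +$10 applied to largest allocation (Tam): Tam becomes $810.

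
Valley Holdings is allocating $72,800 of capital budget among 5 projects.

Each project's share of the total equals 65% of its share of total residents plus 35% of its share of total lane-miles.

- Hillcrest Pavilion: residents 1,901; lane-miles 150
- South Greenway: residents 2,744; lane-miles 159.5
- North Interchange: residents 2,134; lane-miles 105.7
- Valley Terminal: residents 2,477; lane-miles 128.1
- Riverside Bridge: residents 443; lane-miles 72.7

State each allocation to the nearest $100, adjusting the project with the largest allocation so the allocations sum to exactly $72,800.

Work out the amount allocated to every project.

Hillcrest Pavilion: $15,500; South Greenway: $19,900; North Interchange: $14,800; Valley Terminal: $17,400; Riverside Bridge: $5,200

Totals — residents 9,699, lane-miles 616.
Blended shares (65% residents + 35% lane-miles): Hillcrest Pavilion 0.2126; South Greenway 0.2745; North Interchange 0.2031; Valley Terminal 0.2388; Riverside Bridge 0.0710.
Pro-rata amounts: Hillcrest Pavilion 15,479.25; South Greenway 19,985.07; North Interchange 14,783.61; Valley Terminal 17,383.60; Riverside Bridge 5,168.47.
At nearest $100: Hillcrest Pavilion $15,500; South Greenway $20,000; North Interchange $14,800; Valley Terminal $17,400; Riverside Bridge $5,200. Sum = $72,900.
Difference $72,800 − $72,900 = −$100 applied to largest allocation (South Greenway): South Greenway becomes $19,900.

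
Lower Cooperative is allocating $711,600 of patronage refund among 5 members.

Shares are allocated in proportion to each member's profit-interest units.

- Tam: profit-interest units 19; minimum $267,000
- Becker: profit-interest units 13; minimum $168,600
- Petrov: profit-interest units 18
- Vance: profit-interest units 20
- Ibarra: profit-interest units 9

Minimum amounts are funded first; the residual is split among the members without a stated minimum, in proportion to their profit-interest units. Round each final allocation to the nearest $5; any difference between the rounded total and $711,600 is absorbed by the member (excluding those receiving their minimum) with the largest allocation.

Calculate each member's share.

Tam: $267,000; Becker: $168,600; Petrov: $105,700; Vance: $117,450; Ibarra: $52,850

Fund the minimums — Tam $267,000; Becker $168,600. Balance $276,000.
Balance split over remaining profit-interest units 47: Petrov 105,702.13 → $105,700; Vance 117,446.81 → $117,445; Ibarra 52,851.06 → $52,850.
Rounding difference +$5 applied to Vance → $117,450.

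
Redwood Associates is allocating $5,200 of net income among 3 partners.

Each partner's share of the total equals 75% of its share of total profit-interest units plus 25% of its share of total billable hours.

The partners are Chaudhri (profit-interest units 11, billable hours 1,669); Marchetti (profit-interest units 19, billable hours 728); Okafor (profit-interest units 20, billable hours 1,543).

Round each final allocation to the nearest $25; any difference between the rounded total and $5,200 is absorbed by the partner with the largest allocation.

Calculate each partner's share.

Totals — profit-interest units 50, billable hours 3,940.
Combined weights (75% profit-interest units + 25% billable hours): Chaudhri 0.2709; Marchetti 0.3312; Okafor 0.3979.
Proportional shares: Chaudhri 1,408.69; Marchetti 1,722.20; Okafor 2,069.11.
Rounded to nearest $25: Chaudhri $1,400; Marchetti $1,725; Okafor $2,075. Sum = $5,200.
Rounded total matches; no reconciliation needed.

Chaudhri: $1,400; Marchetti: $1,725; Okafor: $2,075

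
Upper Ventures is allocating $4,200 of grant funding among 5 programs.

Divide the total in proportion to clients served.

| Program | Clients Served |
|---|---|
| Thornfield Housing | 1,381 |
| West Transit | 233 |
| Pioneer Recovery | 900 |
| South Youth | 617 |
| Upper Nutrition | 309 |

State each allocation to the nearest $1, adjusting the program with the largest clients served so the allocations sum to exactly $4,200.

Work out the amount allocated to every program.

Thornfield Housing: $1,687; West Transit: $284; Pioneer Recovery: $1,099; South Youth: $753; Upper Nutrition: $377

Combined clients served = 3,440.
Unrounded shares: Thornfield Housing 1,381/3,440 × $4,200 = 1,686.10; West Transit 233/3,440 × $4,200 = 284.48; Pioneer Recovery 900/3,440 × $4,200 = 1,098.84; South Youth 617/3,440 × $4,200 = 753.31; Upper Nutrition 309/3,440 × $4,200 = 377.27.
After rounding ($1): Thornfield Housing $1,686; West Transit $284; Pioneer Recovery $1,099; South Youth $753; Upper Nutrition $377. Sum = $4,199.
Difference $4,200 − $4,199 = +$1 applied to largest clients served (Thornfield Housing): Thornfield Housing becomes $1,687.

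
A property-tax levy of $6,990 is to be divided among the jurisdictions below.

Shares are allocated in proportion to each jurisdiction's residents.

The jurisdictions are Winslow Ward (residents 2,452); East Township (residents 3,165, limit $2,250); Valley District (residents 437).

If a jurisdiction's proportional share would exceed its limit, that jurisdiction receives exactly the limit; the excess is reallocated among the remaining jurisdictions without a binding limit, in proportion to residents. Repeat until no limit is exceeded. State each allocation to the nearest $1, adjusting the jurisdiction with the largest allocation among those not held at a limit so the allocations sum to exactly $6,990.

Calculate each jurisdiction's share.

Total residents = 6,054.
Pro-rata shares before constraints: Winslow Ward 2,831.10; East Township 3,654.34; Valley District 504.56.
Held at cap: East Township ($2,250); residual $4,740 reallocated over remaining residents 2,889.
Redistributed shares: Winslow Ward 4,023.01 → $4,023; Valley District 716.99 → $717.

Winslow Ward: $4,023; East Township: $2,250; Valley District: $717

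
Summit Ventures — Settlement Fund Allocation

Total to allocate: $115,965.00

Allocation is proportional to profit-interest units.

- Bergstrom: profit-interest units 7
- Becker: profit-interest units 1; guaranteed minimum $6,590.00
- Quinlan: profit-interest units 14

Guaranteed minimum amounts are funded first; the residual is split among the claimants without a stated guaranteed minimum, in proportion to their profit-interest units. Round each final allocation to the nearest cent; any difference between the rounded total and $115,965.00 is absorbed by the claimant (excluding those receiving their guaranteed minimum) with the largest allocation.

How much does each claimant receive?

Bergstrom: $36,458.33; Becker: $6,590.00; Quinlan: $72,916.67

Minimums first: Becker $6,590.00. Remaining pool $109,375.00.
Remaining pool split over remaining profit-interest units 21: Bergstrom 36,458.3333 → $36,458.33; Quinlan 72,916.6667 → $72,916.67.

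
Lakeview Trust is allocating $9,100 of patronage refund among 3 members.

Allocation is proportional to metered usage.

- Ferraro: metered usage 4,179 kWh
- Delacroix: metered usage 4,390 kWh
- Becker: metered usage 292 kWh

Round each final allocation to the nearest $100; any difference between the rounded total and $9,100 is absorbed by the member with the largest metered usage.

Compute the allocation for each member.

Combined metered usage = 4,179 + 4,390 + 292 = 8,861.
Pro-rata amounts: Ferraro 4,291.72; Delacroix 4,508.41; Becker 299.88.
Rounded to nearest $100: Ferraro $4,300; Delacroix $4,500; Becker $300. Sum = $9,100.
No rounding difference to absorb.

Ferraro: $4,300 | Delacroix: $4,500 | Becker: $300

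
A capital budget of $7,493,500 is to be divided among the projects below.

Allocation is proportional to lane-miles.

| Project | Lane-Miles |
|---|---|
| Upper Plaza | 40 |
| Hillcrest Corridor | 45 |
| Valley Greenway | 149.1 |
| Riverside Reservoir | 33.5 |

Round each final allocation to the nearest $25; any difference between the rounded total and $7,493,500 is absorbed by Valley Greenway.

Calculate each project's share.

Upper Plaza: $1,120,100; Hillcrest Corridor: $1,260,125; Valley Greenway: $4,175,175; Riverside Reservoir: $938,100

Combined lane-miles = 267.6.
Proportional shares: Upper Plaza 40/267.6 × $7,493,500 = 1,120,104.63; Hillcrest Corridor 45/267.6 × $7,493,500 = 1,260,117.71; Valley Greenway 149.1/267.6 × $7,493,500 = 4,175,190.02; Riverside Reservoir 33.5/267.6 × $7,493,500 = 938,087.63.
At nearest $25: Upper Plaza $1,120,100; Hillcrest Corridor $1,260,125; Valley Greenway $4,175,200; Riverside Reservoir $938,100. Sum = $7,493,525.
Difference $7,493,500 − $7,493,525 = −$25 applied to Valley Greenway: Valley Greenway becomes $4,175,175.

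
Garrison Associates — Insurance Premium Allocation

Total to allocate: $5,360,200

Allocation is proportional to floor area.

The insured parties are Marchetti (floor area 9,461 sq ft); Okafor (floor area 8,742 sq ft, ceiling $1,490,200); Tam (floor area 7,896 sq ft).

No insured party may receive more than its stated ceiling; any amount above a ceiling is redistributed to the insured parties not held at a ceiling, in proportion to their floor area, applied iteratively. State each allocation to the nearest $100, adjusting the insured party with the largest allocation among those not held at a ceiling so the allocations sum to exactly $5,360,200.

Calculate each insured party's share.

Combined floor area = 26,099.
Proportional shares (ignoring caps): Marchetti 1,943,095.61; Okafor 1,795,427.73; Tam 1,621,676.66.
Cap binds for Okafor ($1,490,200); remaining pool $3,870,000 reallocated over remaining floor area 17,357.
Shares after redistribution: Marchetti 2,109,469.95 → $2,109,500; Tam 1,760,530.05 → $1,760,500.

Marchetti: $2,109,500 | Okafor: $1,490,200 | Tam: $1,760,500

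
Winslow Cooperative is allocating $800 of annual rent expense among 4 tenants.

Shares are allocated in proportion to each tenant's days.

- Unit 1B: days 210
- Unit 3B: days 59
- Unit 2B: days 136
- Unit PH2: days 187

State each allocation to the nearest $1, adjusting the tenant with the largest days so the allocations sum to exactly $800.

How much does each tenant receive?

Unit 1B: $283 · Unit 3B: $80 · Unit 2B: $184 · Unit PH2: $253

Sum of days: 210 + 59 + 136 + 187 = 592.
Proportional shares: Unit 1B 283.78; Unit 3B 79.73; Unit 2B 183.78; Unit PH2 252.70.
After rounding ($1): Unit 1B $284; Unit 3B $80; Unit 2B $184; Unit PH2 $253. Sum = $801.
Difference $800 − $801 = −$1 applied to largest days (Unit 1B): Unit 1B becomes $283.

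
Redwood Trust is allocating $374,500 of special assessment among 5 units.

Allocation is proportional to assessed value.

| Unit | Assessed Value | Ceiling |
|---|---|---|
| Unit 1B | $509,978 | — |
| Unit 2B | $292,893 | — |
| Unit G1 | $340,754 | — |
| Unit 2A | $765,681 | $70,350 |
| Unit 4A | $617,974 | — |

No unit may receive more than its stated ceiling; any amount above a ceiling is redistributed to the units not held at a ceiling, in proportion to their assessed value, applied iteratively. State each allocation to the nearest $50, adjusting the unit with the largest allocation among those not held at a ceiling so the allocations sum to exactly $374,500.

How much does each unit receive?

Unit 1B: $88,050; Unit 2B: $50,550; Unit G1: $58,850; Unit 2A: $70,350; Unit 4A: $106,700

Sum of assessed value: 2,527,280.
Unconstrained shares: Unit 1B 75,570.08; Unit 2B 43,401.77; Unit G1 50,493.96; Unit 2A 113,460.93; Unit 4A 91,573.26.
Capped: Unit 2A ($70,350); remaining pool $304,150 reallocated over remaining assessed value 1,761,599.
Redistributed shares: Unit 1B 88,050.58 → $88,050; Unit 2B 50,569.63 → $50,550; Unit G1 58,833.10 → $58,850; Unit 4A 106,696.70 → $106,700.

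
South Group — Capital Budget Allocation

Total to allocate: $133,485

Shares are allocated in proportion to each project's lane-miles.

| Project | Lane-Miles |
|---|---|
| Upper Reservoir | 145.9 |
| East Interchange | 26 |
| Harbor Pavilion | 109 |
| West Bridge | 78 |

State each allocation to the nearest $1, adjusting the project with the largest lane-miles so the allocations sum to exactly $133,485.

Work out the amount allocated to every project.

Combined lane-miles = 358.9.
Proportional shares: Upper Reservoir 145.9/358.9 × $133,485 = 54,264.31; East Interchange 26/358.9 × $133,485 = 9,670.13; Harbor Pavilion 109/358.9 × $133,485 = 40,540.16; West Bridge 78/358.9 × $133,485 = 29,010.39.
Rounded to nearest $1: Upper Reservoir $54,264; East Interchange $9,670; Harbor Pavilion $40,540; West Bridge $29,010. Sum = $133,484.
Difference $133,485 − $133,484 = +$1 applied to largest lane-miles (Upper Reservoir): Upper Reservoir becomes $54,265.

Upper Reservoir: $54,265 | East Interchange: $9,670 | Harbor Pavilion: $40,540 | West Bridge: $29,010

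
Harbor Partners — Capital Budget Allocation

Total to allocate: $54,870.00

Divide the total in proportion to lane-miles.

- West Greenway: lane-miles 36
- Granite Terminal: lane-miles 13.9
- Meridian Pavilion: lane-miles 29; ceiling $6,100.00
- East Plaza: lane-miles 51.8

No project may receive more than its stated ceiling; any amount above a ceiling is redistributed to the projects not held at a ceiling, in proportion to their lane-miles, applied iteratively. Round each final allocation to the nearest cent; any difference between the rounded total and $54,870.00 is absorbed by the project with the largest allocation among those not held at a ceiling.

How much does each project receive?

West Greenway: $17,263.72 · Granite Terminal: $6,665.71 · Meridian Pavilion: $6,100.00 · East Plaza: $24,840.57

Sum of lane-miles: 130.7.
Proportional shares (ignoring caps): West Greenway 15,113.3894; Granite Terminal 5,835.4476; Meridian Pavilion 12,174.6748; East Plaza 21,746.4881.
Capped: Meridian Pavilion ($6,100.00); residual $48,770.00 reallocated over remaining lane-miles 101.7.
Shares after redistribution: West Greenway 17,263.7168 → $17,263.72; Granite Terminal 6,665.7129 → $6,665.71; East Plaza 24,840.5703 → $24,840.57.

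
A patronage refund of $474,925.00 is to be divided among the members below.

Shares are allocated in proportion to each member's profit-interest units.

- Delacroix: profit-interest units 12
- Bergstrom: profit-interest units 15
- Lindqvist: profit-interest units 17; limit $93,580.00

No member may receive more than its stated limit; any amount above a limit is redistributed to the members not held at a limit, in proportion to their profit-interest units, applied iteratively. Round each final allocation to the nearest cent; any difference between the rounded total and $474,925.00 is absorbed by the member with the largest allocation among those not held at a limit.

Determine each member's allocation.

Profit-interest units total: 44.
Pro-rata shares before constraints: Delacroix 129,525.0000; Bergstrom 161,906.2500; Lindqvist 183,493.7500.
Cap binds for Lindqvist ($93,580.00); balance $381,345.00 reallocated over remaining profit-interest units 27.
Shares after redistribution: Delacroix 169,486.6667 → $169,486.67; Bergstrom 211,858.3333 → $211,858.33.

Delacroix: $169,486.67; Bergstrom: $211,858.33; Lindqvist: $93,580.00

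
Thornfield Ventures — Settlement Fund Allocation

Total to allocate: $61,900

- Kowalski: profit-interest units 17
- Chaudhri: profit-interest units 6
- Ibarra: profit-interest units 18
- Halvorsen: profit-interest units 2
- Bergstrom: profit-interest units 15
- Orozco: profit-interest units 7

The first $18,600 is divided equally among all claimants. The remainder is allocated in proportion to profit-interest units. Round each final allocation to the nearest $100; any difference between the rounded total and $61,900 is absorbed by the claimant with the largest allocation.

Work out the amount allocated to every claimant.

Equal tier: $18,600 ÷ 6 = $3,100 apiece.
Remainder $43,300 by profit-interest units (total 65): Kowalski 11,324.62 → $11,300; Chaudhri 3,996.92 → $4,000; Ibarra 11,990.77 → $12,000; Halvorsen 1,332.31 → $1,300; Bergstrom 9,992.31 → $10,000; Orozco 4,663.08 → $4,700.
Totals: Kowalski $3,100 + $11,300 = $14,400; Chaudhri $3,100 + $4,000 = $7,100; Ibarra $3,100 + $12,000 = $15,100; Halvorsen $3,100 + $1,300 = $4,400; Bergstrom $3,100 + $10,000 = $13,100; Orozco $3,100 + $4,700 = $7,800.

Kowalski: $14,400; Chaudhri: $7,100; Ibarra: $15,100; Halvorsen: $4,400; Bergstrom: $13,100; Orozco: $7,800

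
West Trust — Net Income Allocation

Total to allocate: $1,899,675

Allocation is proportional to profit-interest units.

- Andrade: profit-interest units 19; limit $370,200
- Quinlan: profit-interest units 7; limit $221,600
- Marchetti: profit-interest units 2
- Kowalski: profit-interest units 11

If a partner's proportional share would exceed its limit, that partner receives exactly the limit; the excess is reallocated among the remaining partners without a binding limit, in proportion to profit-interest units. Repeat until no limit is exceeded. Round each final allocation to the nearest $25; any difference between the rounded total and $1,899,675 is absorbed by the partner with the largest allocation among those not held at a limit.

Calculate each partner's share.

Andrade: $370,200 | Quinlan: $221,600 | Marchetti: $201,200 | Kowalski: $1,106,675

Sum of profit-interest units: 39.
Pro-rata shares before constraints: Andrade 925,482.69; Quinlan 340,967.31; Marchetti 97,419.23; Kowalski 535,805.77.
Cap binds for Andrade ($370,200), Quinlan ($221,600); residual $1,307,875 reallocated over remaining profit-interest units 13.
Redistributed shares: Marchetti 201,211.54 → $201,200; Kowalski 1,106,663.46 → $1,106,675.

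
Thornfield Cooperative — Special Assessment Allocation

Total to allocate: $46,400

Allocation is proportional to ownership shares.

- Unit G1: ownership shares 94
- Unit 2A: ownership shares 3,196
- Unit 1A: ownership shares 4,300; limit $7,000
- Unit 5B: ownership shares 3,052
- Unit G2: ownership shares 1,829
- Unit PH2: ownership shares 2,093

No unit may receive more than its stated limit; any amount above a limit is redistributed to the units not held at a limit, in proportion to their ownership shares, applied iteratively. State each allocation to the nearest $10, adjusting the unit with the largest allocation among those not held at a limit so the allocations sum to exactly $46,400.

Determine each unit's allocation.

Ownership shares total: 14,564.
Unconstrained shares: Unit G1 299.48; Unit 2A 10,182.26; Unit 1A 13,699.53; Unit 5B 9,723.48; Unit G2 5,827.08; Unit PH2 6,668.17.
Capped: Unit 1A ($7,000); balance $39,400 reallocated over remaining ownership shares 10,264.
Remaining shares: Unit G1 360.83 → $360; Unit 2A 12,268.36 → $12,270; Unit 5B 11,715.59 → $11,720; Unit G2 7,020.91 → $7,020; Unit PH2 8,034.31 → $8,030.

Unit G1: $360 · Unit 2A: $12,270 · Unit 1A: $7,000 · Unit 5B: $11,720 · Unit G2: $7,020 · Unit PH2: $8,030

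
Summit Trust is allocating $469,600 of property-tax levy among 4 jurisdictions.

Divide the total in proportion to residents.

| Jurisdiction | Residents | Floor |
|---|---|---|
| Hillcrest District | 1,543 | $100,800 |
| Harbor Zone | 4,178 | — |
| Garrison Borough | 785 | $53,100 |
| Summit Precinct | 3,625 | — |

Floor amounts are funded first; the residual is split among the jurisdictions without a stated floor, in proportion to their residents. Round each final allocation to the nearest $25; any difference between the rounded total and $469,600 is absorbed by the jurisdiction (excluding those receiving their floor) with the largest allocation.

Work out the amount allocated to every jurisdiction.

Guaranteed amounts: Hillcrest District $100,800; Garrison Borough $53,100. Residual $315,700.
Residual split over remaining residents 7,803: Harbor Zone 169,036.86 → $169,025; Summit Precinct 146,663.14 → $146,675.

Hillcrest District: $100,800 | Harbor Zone: $169,025 | Garrison Borough: $53,100 | Summit Precinct: $146,675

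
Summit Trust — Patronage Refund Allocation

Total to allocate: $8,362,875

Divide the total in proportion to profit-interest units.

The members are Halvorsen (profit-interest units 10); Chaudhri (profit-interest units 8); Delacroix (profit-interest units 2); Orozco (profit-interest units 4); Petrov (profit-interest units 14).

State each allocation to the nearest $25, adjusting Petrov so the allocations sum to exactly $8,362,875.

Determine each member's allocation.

Combined profit-interest units = 38.
Unrounded shares: Halvorsen 10/38 × $8,362,875 = 2,200,756.58; Chaudhri 8/38 × $8,362,875 = 1,760,605.26; Delacroix 2/38 × $8,362,875 = 440,151.32; Orozco 4/38 × $8,362,875 = 880,302.63; Petrov 14/38 × $8,362,875 = 3,081,059.21.
Rounded to nearest $25: Halvorsen $2,200,750; Chaudhri $1,760,600; Delacroix $440,150; Orozco $880,300; Petrov $3,081,050. Sum = $8,362,850.
Difference $8,362,875 − $8,362,850 = +$25 applied to Petrov: Petrov becomes $3,081,075.

Halvorsen: $2,200,750 · Chaudhri: $1,760,600 · Delacroix: $440,150 · Orozco: $880,300 · Petrov: $3,081,075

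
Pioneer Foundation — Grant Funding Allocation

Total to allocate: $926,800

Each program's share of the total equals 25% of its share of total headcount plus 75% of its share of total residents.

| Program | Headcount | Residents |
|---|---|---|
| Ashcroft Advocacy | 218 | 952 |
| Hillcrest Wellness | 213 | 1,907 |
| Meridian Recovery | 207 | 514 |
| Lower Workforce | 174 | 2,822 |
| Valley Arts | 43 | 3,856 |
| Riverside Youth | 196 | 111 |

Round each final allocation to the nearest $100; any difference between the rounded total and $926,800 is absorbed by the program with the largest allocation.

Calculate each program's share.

Ashcroft Advocacy: $113,200 · Hillcrest Wellness: $177,400 · Meridian Recovery: $80,800 · Lower Workforce: $231,400 · Valley Arts: $273,200 · Riverside Youth: $50,800

Headcount total 1,051; residents total 10,162.
Composite weights (25% headcount + 75% residents): Ashcroft Advocacy 0.1221; Hillcrest Wellness 0.1914; Meridian Recovery 0.0872; Lower Workforce 0.2497; Valley Arts 0.2948; Riverside Youth 0.0548.
Proportional shares: Ashcroft Advocacy 113,178.16; Hillcrest Wellness 177,399.68; Meridian Recovery 80,793.11; Lower Workforce 231,389.60; Valley Arts 273,237.32; Riverside Youth 50,802.12.
Rounded to nearest $100: Ashcroft Advocacy $113,200; Hillcrest Wellness $177,400; Meridian Recovery $80,800; Lower Workforce $231,400; Valley Arts $273,200; Riverside Youth $50,800. Sum = $926,800.
Sum already equals the total — no adjustment.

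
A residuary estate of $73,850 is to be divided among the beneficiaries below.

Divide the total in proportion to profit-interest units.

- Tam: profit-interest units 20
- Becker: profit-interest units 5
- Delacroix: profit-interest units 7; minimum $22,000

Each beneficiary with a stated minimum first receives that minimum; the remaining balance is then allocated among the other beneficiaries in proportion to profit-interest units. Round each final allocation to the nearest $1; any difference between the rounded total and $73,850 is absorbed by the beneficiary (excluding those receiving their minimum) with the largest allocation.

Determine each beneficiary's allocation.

Tam: $41,480 | Becker: $10,370 | Delacroix: $22,000

Guaranteed amounts: Delacroix $22,000. Remaining pool $51,850.
Remaining pool split over remaining profit-interest units 25: Tam 41,480.00 → $41,480; Becker 10,370.00 → $10,370.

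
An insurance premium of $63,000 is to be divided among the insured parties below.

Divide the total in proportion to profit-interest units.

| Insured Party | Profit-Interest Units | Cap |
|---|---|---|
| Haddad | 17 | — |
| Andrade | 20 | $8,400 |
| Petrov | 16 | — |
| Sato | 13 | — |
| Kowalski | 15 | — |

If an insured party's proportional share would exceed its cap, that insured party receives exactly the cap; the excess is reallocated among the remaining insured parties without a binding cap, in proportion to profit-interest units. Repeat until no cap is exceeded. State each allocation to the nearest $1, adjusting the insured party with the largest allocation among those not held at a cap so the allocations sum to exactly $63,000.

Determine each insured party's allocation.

Combined profit-interest units = 81.
Unconstrained shares: Haddad 13,222.22; Andrade 15,555.56; Petrov 12,444.44; Sato 10,111.11; Kowalski 11,666.67.
Capped: Andrade ($8,400); balance $54,600 reallocated over remaining profit-interest units 61.
Remaining shares: Haddad 15,216.39 → $15,216; Petrov 14,321.31 → $14,321; Sato 11,636.07 → $11,636; Kowalski 13,426.23 → $13,426.
Rounding difference +$1 applied to Haddad → $15,217.

Haddad: $15,217; Andrade: $8,400; Petrov: $14,321; Sato: $11,636; Kowalski: $13,426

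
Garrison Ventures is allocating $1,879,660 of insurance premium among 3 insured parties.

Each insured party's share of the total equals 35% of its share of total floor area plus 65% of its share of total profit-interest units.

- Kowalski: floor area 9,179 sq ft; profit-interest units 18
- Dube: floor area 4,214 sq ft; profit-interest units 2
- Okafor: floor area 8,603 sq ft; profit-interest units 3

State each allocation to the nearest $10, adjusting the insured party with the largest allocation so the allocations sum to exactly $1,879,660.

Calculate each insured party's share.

Kowalski: $1,230,710 · Dube: $232,280 · Okafor: $416,670

Totals — floor area 21,996, profit-interest units 23.
Composite weights (35% floor area + 65% profit-interest units): Kowalski 0.6548; Dube 0.1236; Okafor 0.2217.
Raw shares: Kowalski 1,230,710.68; Dube 232,278.68; Okafor 416,670.64.
At nearest $10: Kowalski $1,230,710; Dube $232,280; Okafor $416,670. Sum = $1,879,660.
Sum already equals the total — no adjustment.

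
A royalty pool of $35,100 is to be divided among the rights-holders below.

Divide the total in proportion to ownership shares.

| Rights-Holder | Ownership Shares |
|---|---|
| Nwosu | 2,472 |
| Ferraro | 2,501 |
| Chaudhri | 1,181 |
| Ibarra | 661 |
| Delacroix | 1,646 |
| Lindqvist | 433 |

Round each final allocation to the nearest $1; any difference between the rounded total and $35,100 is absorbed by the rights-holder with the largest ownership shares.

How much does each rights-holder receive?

Nwosu: $9,756 | Ferraro: $9,869 | Chaudhri: $4,661 | Ibarra: $2,609 | Delacroix: $6,496 | Lindqvist: $1,709

Total ownership shares = 8,894.
Pro-rata amounts: Nwosu 2,472/8,894 × $35,100 = 9,755.70; Ferraro 2,501/8,894 × $35,100 = 9,870.15; Chaudhri 1,181/8,894 × $35,100 = 4,660.79; Ibarra 661/8,894 × $35,100 = 2,608.62; Delacroix 1,646/8,894 × $35,100 = 6,495.91; Lindqvist 433/8,894 × $35,100 = 1,708.83.
After rounding ($1): Nwosu $9,756; Ferraro $9,870; Chaudhri $4,661; Ibarra $2,609; Delacroix $6,496; Lindqvist $1,709. Sum = $35,101.
Difference $35,100 − $35,101 = −$1 applied to largest ownership shares (Ferraro): Ferraro becomes $9,869.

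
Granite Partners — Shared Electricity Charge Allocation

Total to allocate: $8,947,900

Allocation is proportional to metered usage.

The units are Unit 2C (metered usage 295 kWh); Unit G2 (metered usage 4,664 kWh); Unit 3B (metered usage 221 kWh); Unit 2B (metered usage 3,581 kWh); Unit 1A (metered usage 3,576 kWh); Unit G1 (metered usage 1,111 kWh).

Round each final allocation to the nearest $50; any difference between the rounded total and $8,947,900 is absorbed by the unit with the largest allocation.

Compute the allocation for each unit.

Unit 2C: $196,300 | Unit G2: $3,103,250 | Unit 3B: $147,050 | Unit 2B: $2,382,700 | Unit 1A: $2,379,350 | Unit G1: $739,250

Sum of metered usage: 13,448.
Raw shares: Unit 2C 295/13,448 × $8,947,900 = 196,284.24; Unit G2 4,664/13,448 × $8,947,900 = 3,103,287.15; Unit 3B 221/13,448 × $8,947,900 = 147,046.84; Unit 2B 3,581/13,448 × $8,947,900 = 2,382,691.10; Unit 1A 3,576/13,448 × $8,947,900 = 2,379,364.25; Unit G1 1,111/13,448 × $8,947,900 = 739,226.42.
After rounding ($50): Unit 2C $196,300; Unit G2 $3,103,300; Unit 3B $147,050; Unit 2B $2,382,700; Unit 1A $2,379,350; Unit G1 $739,250. Sum = $8,947,950.
Difference $8,947,900 − $8,947,950 = −$50 applied to largest allocation (Unit G2): Unit G2 becomes $3,103,250.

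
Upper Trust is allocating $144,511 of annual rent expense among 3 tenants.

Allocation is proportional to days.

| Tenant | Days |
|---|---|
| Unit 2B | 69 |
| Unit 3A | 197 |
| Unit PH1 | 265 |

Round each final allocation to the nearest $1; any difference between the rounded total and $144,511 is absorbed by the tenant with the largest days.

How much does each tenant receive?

Unit 2B: $18,778 · Unit 3A: $53,613 · Unit PH1: $72,120

Total days = 69 + 197 + 265 = 531.
Pro-rata amounts: Unit 2B 18,778.27; Unit 3A 53,613.31; Unit PH1 72,119.43.
After rounding ($1): Unit 2B $18,778; Unit 3A $53,613; Unit PH1 $72,119. Sum = $144,510.
Difference $144,511 − $144,510 = +$1 applied to largest days (Unit PH1): Unit PH1 becomes $72,120.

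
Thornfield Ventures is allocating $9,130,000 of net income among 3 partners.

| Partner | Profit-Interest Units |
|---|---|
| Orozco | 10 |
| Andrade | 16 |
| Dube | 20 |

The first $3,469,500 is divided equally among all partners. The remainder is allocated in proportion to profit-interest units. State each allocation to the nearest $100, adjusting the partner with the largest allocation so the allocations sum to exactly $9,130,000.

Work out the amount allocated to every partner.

Orozco: $2,387,000 · Andrade: $3,125,400 · Dube: $3,617,600

First tranche $3,469,500 split equally: $1,156,500 each.
Remainder $5,660,500 by profit-interest units (total 46): Orozco 1,230,543.48 → $1,230,500; Andrade 1,968,869.57 → $1,968,900; Dube 2,461,086.96 → $2,461,100.
Totals: Orozco $1,156,500 + $1,230,500 = $2,387,000; Andrade $1,156,500 + $1,968,900 = $3,125,400; Dube $1,156,500 + $2,461,100 = $3,617,600.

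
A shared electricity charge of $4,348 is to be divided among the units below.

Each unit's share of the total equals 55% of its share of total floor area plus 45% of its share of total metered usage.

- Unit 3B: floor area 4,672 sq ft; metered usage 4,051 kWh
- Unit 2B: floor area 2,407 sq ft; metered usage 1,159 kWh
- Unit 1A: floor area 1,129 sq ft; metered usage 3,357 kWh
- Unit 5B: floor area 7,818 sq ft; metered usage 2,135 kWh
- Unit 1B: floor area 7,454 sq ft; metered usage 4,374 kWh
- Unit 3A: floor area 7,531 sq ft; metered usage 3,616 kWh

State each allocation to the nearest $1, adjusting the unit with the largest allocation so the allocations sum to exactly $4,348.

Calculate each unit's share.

Floor area total 31,011; metered usage total 18,692.
Combined weights (55% floor area + 45% metered usage): Unit 3B 0.1804; Unit 2B 0.0706; Unit 1A 0.1008; Unit 5B 0.1901; Unit 1B 0.2375; Unit 3A 0.2206.
Pro-rata amounts: Unit 3B 784.32; Unit 2B 306.93; Unit 1A 438.46; Unit 5B 826.36; Unit 1B 1,032.66; Unit 3A 959.26.
At nearest $1: Unit 3B $784; Unit 2B $307; Unit 1A $438; Unit 5B $826; Unit 1B $1,033; Unit 3A $959. Sum = $4,347.
Difference $4,348 − $4,347 = +$1 applied to largest allocation (Unit 1B): Unit 1B becomes $1,034.

Unit 3B: $784; Unit 2B: $307; Unit 1A: $438; Unit 5B: $826; Unit 1B: $1,034; Unit 3A: $959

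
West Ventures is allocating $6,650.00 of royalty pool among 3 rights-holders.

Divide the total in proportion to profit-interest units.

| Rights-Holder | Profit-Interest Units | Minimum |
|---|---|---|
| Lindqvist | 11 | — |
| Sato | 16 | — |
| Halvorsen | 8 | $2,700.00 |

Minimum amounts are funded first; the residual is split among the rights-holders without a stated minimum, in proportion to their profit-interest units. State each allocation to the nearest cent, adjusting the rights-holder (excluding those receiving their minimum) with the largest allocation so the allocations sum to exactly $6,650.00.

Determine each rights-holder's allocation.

Lindqvist: $1,609.26 · Sato: $2,340.74 · Halvorsen: $2,700.00

Guaranteed amounts: Halvorsen $2,700.00. Residual $3,950.00.
Residual split over remaining profit-interest units 27: Lindqvist 1,609.2593 → $1,609.26; Sato 2,340.7407 → $2,340.74.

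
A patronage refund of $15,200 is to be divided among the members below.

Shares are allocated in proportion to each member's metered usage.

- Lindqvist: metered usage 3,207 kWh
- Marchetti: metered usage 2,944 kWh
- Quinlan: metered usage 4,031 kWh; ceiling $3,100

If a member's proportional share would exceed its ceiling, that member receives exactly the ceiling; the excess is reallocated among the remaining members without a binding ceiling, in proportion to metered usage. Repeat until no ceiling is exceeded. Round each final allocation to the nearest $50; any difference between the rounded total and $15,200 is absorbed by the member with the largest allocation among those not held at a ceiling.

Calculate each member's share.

Total metered usage = 10,182.
Proportional shares (ignoring caps): Lindqvist 4,787.51; Marchetti 4,394.89; Quinlan 6,017.60.
Cap binds for Quinlan ($3,100); balance $12,100 reallocated over remaining metered usage 6,151.
Shares after redistribution: Lindqvist 6,308.68 → $6,300; Marchetti 5,791.32 → $5,800.

Lindqvist: $6,300 | Marchetti: $5,800 | Quinlan: $3,100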